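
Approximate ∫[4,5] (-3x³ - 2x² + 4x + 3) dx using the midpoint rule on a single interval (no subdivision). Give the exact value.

-292.875

M = (b−a)·f(4.5) = 1·(-292.875) = -292.875.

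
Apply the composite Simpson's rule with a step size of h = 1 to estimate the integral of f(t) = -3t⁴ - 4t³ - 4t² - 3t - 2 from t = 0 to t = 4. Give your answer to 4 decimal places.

-989.3333

h = (4 − 0)/4 = 1.
Nodes t₀,…,t₄ = 0, 1, 2, 3, 4.
f(t) = -3t⁴ - 4t³ - 4t² - 3t - 2: f₀=-2, f₁=-16, f₂=-104, f₃=-398, f₄=-1102.
(h/3)·[f₀ + 4f₁ + 2f₂ + 4f₃ + f₄] = 0.333333·(-2968) = -989.3333.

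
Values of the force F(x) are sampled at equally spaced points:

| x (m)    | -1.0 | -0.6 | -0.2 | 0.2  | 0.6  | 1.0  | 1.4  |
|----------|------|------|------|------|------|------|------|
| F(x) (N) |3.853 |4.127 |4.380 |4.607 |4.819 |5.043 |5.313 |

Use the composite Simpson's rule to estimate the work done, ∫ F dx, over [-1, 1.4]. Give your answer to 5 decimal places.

h = 0.4, n = 6.
(h/3)·[y₀ + 4y₁ + 2y₂ + 4y₃ + 2y₄ + 4y₅ + y₆] = 0.133333·(82.672) = 11.02293.

11.02293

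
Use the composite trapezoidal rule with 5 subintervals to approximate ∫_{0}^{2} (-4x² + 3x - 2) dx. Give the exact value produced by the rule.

h = (2 − 0)/5 = 0.4.
Nodes x₀,…,x₅ = 0, 0.4, 0.8, 1.2, 1.6, 2.
f(x) = -4x² + 3x - 2: f₀=-2, f₁=-1.44, f₂=-2.16, f₃=-4.16, f₄=-7.44, f₅=-12.
(h/2)·[f₀ + 2f₁ + 2f₂ + 2f₃ + 2f₄ + f₅] = 0.2·(-44.4) = -8.88.

-8.88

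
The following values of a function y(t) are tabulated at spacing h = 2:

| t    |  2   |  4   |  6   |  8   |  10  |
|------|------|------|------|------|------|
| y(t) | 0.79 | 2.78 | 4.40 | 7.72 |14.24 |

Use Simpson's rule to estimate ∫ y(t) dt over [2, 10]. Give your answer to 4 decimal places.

43.8867

h = 2, n = 4.
(h/3)·[y₀ + 4y₁ + 2y₂ + 4y₃ + y₄] = 0.666667·(65.83) = 43.8867.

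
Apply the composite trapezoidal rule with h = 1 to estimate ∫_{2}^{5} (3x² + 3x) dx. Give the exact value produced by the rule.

150

h = (5 − 2)/3 = 1.
Nodes x₀,…,x₃ = 2, 3, 4, 5.
f(x) = 3x² + 3x: f₀=18, f₁=36, f₂=60, f₃=90.
(h/2)·[f₀ + 2f₁ + 2f₂ + f₃] = 0.5·(300) = 150.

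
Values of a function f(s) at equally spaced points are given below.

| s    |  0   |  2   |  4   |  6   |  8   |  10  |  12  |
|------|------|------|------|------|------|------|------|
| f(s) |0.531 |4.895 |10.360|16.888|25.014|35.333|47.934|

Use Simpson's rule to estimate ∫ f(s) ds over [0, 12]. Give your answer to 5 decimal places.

h = 2, n = 6.
(h/3)·[y₀ + 4y₁ + 2y₂ + 4y₃ + 2y₄ + 4y₅ + y₆] = 0.666667·(347.677) = 231.78467.

231.78467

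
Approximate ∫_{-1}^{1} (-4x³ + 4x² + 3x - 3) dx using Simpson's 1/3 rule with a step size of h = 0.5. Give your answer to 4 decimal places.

h = (1 − (-1))/4 = 0.5.
Nodes x₀,…,x₄ = -1, -0.5, 0, 0.5, 1.
f(x) = -4x³ + 4x² + 3x - 3: f₀=2, f₁=-3, f₂=-3, f₃=-1, f₄=0.
(h/3)·[f₀ + 4f₁ + 2f₂ + 4f₃ + f₄] = 0.166667·(-20) = -3.3333.

-3.3333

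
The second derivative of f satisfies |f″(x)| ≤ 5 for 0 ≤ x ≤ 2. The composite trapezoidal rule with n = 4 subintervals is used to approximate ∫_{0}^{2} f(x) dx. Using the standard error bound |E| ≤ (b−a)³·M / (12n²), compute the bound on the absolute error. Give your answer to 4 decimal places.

0.2083

|E| ≤ (2)³·5 / (12·4²) = 40/192 = 0.2083.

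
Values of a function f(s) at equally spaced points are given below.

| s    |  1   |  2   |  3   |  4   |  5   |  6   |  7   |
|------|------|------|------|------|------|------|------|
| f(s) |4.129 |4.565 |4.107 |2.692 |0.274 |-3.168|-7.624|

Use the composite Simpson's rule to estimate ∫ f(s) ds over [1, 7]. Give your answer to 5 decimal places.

h = 1, n = 6.
(h/3)·[y₀ + 4y₁ + 2y₂ + 4y₃ + 2y₄ + 4y₅ + y₆] = 0.333333·(21.623) = 7.20767.

7.20767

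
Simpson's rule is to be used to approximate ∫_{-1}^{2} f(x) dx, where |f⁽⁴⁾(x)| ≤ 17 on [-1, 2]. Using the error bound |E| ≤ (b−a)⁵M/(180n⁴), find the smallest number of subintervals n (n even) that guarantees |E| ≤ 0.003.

Need 4131/(180n⁴) ≤ 0.003.
n⁴ ≥ 4131/(180·0.003) = 7650 ⇒ n ≥ 9.3522, so the smallest even n is 10. (n must be even for Simpson's rule.)

10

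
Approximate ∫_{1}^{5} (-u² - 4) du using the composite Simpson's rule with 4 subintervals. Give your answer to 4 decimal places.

-57.3333

h = (5 − 1)/4 = 1.
Nodes u₀,…,u₄ = 1, 2, 3, 4, 5.
f(u) = -u² - 4: f₀=-5, f₁=-8, f₂=-13, f₃=-20, f₄=-29.
(h/3)·[f₀ + 4f₁ + 2f₂ + 4f₃ + f₄] = 0.333333·(-172) = -57.3333.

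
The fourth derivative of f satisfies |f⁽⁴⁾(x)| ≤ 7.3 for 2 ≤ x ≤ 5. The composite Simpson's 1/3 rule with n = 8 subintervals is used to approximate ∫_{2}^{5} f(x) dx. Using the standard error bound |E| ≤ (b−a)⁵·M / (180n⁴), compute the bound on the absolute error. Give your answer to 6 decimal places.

0.002406

|E| ≤ (3)⁵·7.3 / (180·8⁴) = 1773.9/737280 = 0.002406.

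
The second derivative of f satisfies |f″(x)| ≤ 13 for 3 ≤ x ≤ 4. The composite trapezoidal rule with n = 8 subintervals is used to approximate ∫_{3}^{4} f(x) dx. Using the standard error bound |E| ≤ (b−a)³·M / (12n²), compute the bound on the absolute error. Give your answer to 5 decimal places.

|E| ≤ (1)³·13 / (12·8²) = 13/768 = 0.01693.

0.01693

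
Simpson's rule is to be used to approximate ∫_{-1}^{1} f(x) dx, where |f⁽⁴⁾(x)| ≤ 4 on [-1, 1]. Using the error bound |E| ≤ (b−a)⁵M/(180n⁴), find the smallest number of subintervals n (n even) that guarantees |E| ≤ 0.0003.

8

Need 128/(180n⁴) ≤ 0.0003.
n⁴ ≥ 128/(180·0.0003) = 2370.37 ⇒ n ≥ 6.9776, so the smallest even n is 8. (n must be even for Simpson's rule.)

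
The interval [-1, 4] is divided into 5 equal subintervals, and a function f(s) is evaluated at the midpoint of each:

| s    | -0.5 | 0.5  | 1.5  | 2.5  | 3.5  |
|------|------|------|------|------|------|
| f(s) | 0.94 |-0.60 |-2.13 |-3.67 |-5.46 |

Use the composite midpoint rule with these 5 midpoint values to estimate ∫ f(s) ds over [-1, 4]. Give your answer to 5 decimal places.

-10.92000

h = 1, n = 5.
h·[y(m₁) + y(m₂) + y(m₃) + y(m₄) + y(m₅)] = 1·(-10.92) = -10.92000.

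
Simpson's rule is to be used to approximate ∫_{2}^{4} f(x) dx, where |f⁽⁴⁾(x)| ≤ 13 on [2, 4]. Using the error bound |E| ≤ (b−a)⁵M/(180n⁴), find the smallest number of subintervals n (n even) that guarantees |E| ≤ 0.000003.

Need 416/(180n⁴) ≤ 0.000003.
n⁴ ≥ 416/(180·0.000003) = 770370 ⇒ n ≥ 29.6261, so the smallest even n is 30. (n must be even for Simpson's rule.)

30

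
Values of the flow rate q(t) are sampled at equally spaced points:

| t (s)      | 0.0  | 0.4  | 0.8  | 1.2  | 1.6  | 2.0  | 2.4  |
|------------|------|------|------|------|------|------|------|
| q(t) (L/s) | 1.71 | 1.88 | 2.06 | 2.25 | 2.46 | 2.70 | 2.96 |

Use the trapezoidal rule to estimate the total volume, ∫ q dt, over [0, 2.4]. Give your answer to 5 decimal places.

5.47400

h = 0.4, n = 6.
(h/2)·[y₀ + 2y₁ + 2y₂ + 2y₃ + 2y₄ + 2y₅ + y₆] = 0.2·(27.37) = 5.47400.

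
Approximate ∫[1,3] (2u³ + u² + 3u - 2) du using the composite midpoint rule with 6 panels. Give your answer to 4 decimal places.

h = (3 − 1)/6 = 0.333333.
Midpoints m₁,…,m₆ = 1.166667, 1.5, 1.833333, 2.166667, 2.5, 2.833333.
f(m₁)=6.037037, f(m₂)=11.5, f(m₃)=19.185185, f(m₄)=29.537037, f(m₅)=43, f(m₆)=60.018519.
h·[f(m₁) + f(m₂) + f(m₃) + f(m₄) + f(m₅) + f(m₆)] = 0.333333·(169.277778) = 56.4259.

56.4259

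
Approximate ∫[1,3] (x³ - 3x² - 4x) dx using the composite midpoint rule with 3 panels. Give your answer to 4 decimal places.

-22.2222

h = (3 − 1)/3 = 0.666667.
Midpoints m₁,…,m₃ = 1.333333, 2, 2.666667.
f(m₁)=-8.296296, f(m₂)=-12, f(m₃)=-13.037037.
h·[f(m₁) + f(m₂) + f(m₃)] = 0.666667·(-33.333333) = -22.2222.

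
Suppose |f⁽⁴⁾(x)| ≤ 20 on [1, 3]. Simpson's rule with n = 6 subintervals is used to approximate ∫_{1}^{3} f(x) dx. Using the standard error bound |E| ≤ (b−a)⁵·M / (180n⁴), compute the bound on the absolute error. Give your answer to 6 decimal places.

0.002743

|E| ≤ (2)⁵·20 / (180·6⁴) = 640/233280 = 0.002743.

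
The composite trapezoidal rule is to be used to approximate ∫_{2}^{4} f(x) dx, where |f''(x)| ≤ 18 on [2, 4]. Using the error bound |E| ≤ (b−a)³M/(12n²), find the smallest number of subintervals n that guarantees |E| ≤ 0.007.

42

Need 144/(12n²) ≤ 0.007.
n² ≥ 144/(12·0.007) = 1714.29 ⇒ n ≥ 41.4039, so the smallest n is 42.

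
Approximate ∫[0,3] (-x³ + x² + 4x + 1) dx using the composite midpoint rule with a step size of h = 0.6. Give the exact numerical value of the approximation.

10.065

h = (3 − 0)/5 = 0.6.
Midpoints m₁,…,m₅ = 0.3, 0.9, 1.5, 2.1, 2.7.
f(m₁)=2.263, f(m₂)=4.681, f(m₃)=5.875, f(m₄)=4.549, f(m₅)=-0.593.
h·[f(m₁) + f(m₂) + f(m₃) + f(m₄) + f(m₅)] = 0.6·(16.775) = 10.065.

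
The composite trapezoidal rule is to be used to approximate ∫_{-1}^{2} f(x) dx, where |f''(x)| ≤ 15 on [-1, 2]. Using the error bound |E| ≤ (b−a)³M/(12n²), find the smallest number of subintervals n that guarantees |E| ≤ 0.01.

Need 405/(12n²) ≤ 0.01.
n² ≥ 405/(12·0.01) = 3375 ⇒ n ≥ 58.0948, so the smallest n is 59.

59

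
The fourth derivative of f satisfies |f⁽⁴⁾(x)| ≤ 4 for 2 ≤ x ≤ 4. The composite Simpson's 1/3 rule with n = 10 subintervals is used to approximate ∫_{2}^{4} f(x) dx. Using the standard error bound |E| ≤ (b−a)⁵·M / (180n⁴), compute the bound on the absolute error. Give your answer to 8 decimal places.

0.00007111

|E| ≤ (2)⁵·4 / (180·10⁴) = 128/1800000 = 0.00007111.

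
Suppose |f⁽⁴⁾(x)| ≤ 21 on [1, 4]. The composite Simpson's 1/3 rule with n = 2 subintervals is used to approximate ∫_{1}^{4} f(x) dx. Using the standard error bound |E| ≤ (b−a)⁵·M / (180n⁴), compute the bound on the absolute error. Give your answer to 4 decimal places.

1.7719

|E| ≤ (3)⁵·21 / (180·2⁴) = 5103/2880 = 1.7719.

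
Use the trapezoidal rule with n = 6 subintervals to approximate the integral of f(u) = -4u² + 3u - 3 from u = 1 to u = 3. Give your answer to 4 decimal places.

-28.8148

h = (3 − 1)/6 = 0.333333.
Nodes u₀,…,u₆ = 1, 1.333333, 1.666667, 2, 2.333333, 2.666667, 3.
f(u) = -4u² + 3u - 3: f₀=-4, f₁=-6.111111, f₂=-9.111111, f₃=-13, f₄=-17.777778, f₅=-23.444444, f₆=-30.
(h/2)·[f₀ + 2f₁ + 2f₂ + 2f₃ + 2f₄ + 2f₅ + f₆] = 0.166667·(-172.888889) = -28.8148.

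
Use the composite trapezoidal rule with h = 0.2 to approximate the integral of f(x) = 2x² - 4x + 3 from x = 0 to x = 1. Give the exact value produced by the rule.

1.68

h = (1 − 0)/5 = 0.2.
Nodes x₀,…,x₅ = 0, 0.2, 0.4, 0.6, 0.8, 1.
f(x) = 2x² - 4x + 3: f₀=3, f₁=2.28, f₂=1.72, f₃=1.32, f₄=1.08, f₅=1.
(h/2)·[f₀ + 2f₁ + 2f₂ + 2f₃ + 2f₄ + f₅] = 0.1·(16.8) = 1.68.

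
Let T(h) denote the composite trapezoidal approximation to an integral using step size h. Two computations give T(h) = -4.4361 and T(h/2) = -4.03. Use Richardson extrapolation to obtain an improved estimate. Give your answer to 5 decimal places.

R = (4·T(h/2) − T(h)) / 3 = (4·(-4.03) − (-4.4361))/3 = (-11.6839)/3 = -3.89463.

-3.89463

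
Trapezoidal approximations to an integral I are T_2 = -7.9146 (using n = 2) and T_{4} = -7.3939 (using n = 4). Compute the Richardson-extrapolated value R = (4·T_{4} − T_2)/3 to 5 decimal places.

R = (4·T_{4} − T_2) / 3 = (4·(-7.3939) − (-7.9146))/3 = (-21.6610)/3 = -7.22033.

-7.22033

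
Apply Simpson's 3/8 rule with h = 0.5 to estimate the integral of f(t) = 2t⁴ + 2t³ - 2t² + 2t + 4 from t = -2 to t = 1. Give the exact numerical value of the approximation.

8.8125

h = (1 − (-2))/6 = 0.5.
Nodes t₀,…,t₆ = -2, -1.5, -1, -0.5, 0, 0.5, 1.
f(t) = 2t⁴ + 2t³ - 2t² + 2t + 4: f₀=8, f₁=-0.125, f₂=0, f₃=2.375, f₄=4, f₅=4.875, f₆=8.
(3h/8)·[f₀ + 3f₁ + 3f₂ + 2f₃ + 3f₄ + 3f₅ + f₆] = 0.1875·(47) = 8.8125.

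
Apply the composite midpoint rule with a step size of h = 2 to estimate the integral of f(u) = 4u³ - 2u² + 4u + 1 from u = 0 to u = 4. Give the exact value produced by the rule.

220

h = (4 − 0)/2 = 2.
Midpoints m₁,…,m₂ = 1, 3.
f(m₁)=7, f(m₂)=103.
h·[f(m₁) + f(m₂)] = 2·(110) = 220.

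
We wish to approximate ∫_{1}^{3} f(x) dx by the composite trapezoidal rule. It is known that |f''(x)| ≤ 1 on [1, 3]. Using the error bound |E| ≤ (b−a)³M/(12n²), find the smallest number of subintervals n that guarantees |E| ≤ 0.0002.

58

Need 8/(12n²) ≤ 0.0002.
n² ≥ 8/(12·0.0002) = 3333.33 ⇒ n ≥ 57.7350, so the smallest n is 58.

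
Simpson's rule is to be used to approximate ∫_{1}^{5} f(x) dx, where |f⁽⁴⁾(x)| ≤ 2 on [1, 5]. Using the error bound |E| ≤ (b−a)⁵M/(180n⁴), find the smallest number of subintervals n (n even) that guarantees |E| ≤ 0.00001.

34

Need 2048/(180n⁴) ≤ 0.00001.
n⁴ ≥ 2048/(180·0.00001) = 1.13778e+06 ⇒ n ≥ 32.6599, so the smallest even n is 34. (n must be even for Simpson's rule.)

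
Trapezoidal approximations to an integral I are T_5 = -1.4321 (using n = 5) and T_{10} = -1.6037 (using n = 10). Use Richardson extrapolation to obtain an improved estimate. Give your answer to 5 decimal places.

-1.66090

R = (4·T_{10} − T_5) / 3 = (4·(-1.6037) − (-1.4321))/3 = (-4.9827)/3 = -1.66090.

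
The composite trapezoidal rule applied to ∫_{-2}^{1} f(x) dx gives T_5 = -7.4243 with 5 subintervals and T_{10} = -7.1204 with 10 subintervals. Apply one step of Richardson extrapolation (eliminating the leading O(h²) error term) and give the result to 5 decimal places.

R = (4·T_{10} − T_5) / 3 = (4·(-7.1204) − (-7.4243))/3 = (-21.0573)/3 = -7.01910.

-7.01910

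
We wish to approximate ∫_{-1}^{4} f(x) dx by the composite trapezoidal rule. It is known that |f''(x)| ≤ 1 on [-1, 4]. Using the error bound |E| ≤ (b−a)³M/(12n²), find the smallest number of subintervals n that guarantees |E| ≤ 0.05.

15

Need 125/(12n²) ≤ 0.05.
n² ≥ 125/(12·0.05) = 208.333 ⇒ n ≥ 14.4338, so the smallest n is 15.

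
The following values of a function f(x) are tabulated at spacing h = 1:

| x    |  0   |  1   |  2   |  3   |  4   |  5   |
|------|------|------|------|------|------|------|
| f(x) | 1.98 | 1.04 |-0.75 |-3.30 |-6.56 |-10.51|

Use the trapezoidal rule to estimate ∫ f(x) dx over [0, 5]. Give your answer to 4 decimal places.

-13.8350

h = 1, n = 5.
(h/2)·[y₀ + 2y₁ + 2y₂ + 2y₃ + 2y₄ + y₅] = 0.5·(-27.67) = -13.8350.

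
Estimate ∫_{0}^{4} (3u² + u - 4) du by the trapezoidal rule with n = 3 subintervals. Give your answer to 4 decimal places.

h = (4 − 0)/3 = 1.333333.
Nodes u₀,…,u₃ = 0, 1.333333, 2.666667, 4.
f(u) = 3u² + u - 4: f₀=-4, f₁=2.666667, f₂=20, f₃=48.
(h/2)·[f₀ + 2f₁ + 2f₂ + f₃] = 0.666667·(89.333333) = 59.5556.

59.5556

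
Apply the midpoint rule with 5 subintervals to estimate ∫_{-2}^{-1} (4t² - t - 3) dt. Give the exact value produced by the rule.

7.82

h = (-1 − (-2))/5 = 0.2.
Midpoints m₁,…,m₅ = -1.9, -1.7, -1.5, -1.3, -1.1.
f(m₁)=13.34, f(m₂)=10.26, f(m₃)=7.5, f(m₄)=5.06, f(m₅)=2.94.
h·[f(m₁) + f(m₂) + f(m₃) + f(m₄) + f(m₅)] = 0.2·(39.1) = 7.82.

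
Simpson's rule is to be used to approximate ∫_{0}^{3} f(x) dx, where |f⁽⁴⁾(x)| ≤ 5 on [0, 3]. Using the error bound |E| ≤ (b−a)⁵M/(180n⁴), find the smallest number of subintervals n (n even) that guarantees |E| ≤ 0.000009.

Need 1215/(180n⁴) ≤ 0.000009.
n⁴ ≥ 1215/(180·0.000009) = 750000 ⇒ n ≥ 29.4283, so the smallest even n is 30. (n must be even for Simpson's rule.)

30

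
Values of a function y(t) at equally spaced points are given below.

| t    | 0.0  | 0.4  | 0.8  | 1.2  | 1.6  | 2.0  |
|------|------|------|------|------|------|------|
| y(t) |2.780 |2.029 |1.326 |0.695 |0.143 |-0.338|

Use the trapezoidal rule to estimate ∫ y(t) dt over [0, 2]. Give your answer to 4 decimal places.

2.1656

h = 0.4, n = 5.
(h/2)·[y₀ + 2y₁ + 2y₂ + 2y₃ + 2y₄ + y₅] = 0.2·(10.828) = 2.1656.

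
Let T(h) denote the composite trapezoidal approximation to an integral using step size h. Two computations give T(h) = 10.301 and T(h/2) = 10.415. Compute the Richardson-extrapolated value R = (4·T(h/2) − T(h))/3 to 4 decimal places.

10.4530

R = (4·T(h/2) − T(h)) / 3 = (4·10.415 − 10.301)/3 = (31.359)/3 = 10.4530.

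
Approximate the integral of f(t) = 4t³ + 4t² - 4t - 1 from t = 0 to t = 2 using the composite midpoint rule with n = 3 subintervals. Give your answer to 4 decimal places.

h = (2 − 0)/3 = 0.666667.
Midpoints m₁,…,m₃ = 0.333333, 1, 1.666667.
f(m₁)=-1.740741, f(m₂)=3, f(m₃)=21.962963.
h·[f(m₁) + f(m₂) + f(m₃)] = 0.666667·(23.222222) = 15.4815.

15.4815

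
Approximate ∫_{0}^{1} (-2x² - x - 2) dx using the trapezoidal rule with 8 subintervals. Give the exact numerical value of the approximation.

h = (1 − 0)/8 = 0.125.
Nodes x₀,…,x₈ = 0, 0.125, 0.25, 0.375, 0.5, 0.625, 0.75, 0.875, 1.
f(x) = -2x² - x - 2: f₀=-2, f₁=-2.15625, f₂=-2.375, f₃=-2.65625, f₄=-3, f₅=-3.40625, f₆=-3.875, f₇=-4.40625, f₈=-5.
(h/2)·[f₀ + 2f₁ + 2f₂ + 2f₃ + 2f₄ + 2f₅ + 2f₆ + 2f₇ + f₈] = 0.0625·(-50.75) = -3.171875.

-3.171875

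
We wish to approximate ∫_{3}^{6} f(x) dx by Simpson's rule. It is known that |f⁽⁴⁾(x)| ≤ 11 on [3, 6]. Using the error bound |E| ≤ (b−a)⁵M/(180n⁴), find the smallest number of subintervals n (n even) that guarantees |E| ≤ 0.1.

4

Need 2673/(180n⁴) ≤ 0.1.
n⁴ ≥ 2673/(180·0.1) = 148.5 ⇒ n ≥ 3.4909, so the smallest even n is 4. (n must be even for Simpson's rule.)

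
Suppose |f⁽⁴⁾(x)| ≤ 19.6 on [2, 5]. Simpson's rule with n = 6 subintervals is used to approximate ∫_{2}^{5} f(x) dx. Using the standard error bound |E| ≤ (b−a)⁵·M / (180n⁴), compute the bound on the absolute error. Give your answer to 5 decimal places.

|E| ≤ (3)⁵·19.6 / (180·6⁴) = 4762.8/233280 = 0.02042.

0.02042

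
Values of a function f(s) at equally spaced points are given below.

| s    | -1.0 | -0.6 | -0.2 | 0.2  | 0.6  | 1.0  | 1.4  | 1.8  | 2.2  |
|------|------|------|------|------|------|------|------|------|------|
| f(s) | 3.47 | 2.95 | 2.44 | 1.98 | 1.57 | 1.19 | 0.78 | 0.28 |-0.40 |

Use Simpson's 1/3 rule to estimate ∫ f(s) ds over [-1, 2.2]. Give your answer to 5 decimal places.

h = 0.4, n = 8.
(h/3)·[y₀ + 4y₁ + 2y₂ + 4y₃ + 2y₄ + 4y₅ + 2y₆ + 4y₇ + y₈] = 0.133333·(38.25) = 5.10000.

5.10000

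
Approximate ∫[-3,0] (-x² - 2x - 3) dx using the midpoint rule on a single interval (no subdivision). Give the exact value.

-6.75

M = (b−a)·f(-1.5) = 3·(-2.25) = -6.75.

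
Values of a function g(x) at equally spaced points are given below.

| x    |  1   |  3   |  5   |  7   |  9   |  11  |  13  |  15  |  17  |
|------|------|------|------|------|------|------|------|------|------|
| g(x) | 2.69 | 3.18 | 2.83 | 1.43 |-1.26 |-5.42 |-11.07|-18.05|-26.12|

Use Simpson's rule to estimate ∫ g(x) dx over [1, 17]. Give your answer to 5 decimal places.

h = 2, n = 8.
(h/3)·[y₀ + 4y₁ + 2y₂ + 4y₃ + 2y₄ + 4y₅ + 2y₆ + 4y₇ + y₈] = 0.666667·(-117.87) = -78.58000.

-78.58000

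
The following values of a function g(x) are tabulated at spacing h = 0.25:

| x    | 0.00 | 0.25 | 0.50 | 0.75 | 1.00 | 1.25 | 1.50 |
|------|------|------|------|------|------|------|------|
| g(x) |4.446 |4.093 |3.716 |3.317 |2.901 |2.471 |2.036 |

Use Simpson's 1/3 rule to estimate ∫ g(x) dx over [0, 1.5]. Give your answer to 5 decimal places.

4.93667

h = 0.25, n = 6.
(h/3)·[y₀ + 4y₁ + 2y₂ + 4y₃ + 2y₄ + 4y₅ + y₆] = 0.083333·(59.240) = 4.93667.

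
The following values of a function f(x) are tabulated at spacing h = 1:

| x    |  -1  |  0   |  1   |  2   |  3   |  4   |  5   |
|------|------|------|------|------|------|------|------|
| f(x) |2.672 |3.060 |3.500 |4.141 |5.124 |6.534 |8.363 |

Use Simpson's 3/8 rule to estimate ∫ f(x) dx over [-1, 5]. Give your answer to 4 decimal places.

h = 1, n = 6.
(3h/8)·[y₀ + 3y₁ + 3y₂ + 2y₃ + 3y₄ + 3y₅ + y₆] = 0.375·(73.971) = 27.7391.

27.7391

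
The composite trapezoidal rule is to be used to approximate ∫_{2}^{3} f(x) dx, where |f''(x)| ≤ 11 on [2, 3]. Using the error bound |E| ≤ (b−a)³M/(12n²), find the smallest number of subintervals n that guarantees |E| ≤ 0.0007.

Need 11/(12n²) ≤ 0.0007.
n² ≥ 11/(12·0.0007) = 1309.52 ⇒ n ≥ 36.1873, so the smallest n is 37.

37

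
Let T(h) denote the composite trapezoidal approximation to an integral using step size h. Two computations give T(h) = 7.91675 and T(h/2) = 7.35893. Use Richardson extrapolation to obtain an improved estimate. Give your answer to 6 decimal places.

R = (4·T(h/2) − T(h)) / 3 = (4·7.35893 − 7.91675)/3 = (21.51897)/3 = 7.172990.

7.172990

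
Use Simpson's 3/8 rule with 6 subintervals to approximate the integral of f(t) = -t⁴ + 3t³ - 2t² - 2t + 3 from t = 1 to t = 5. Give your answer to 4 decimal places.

-251.7037

h = (5 − 1)/6 = 0.666667.
Nodes t₀,…,t₆ = 1, 1.666667, 2.333333, 3, 3.666667, 4.333333, 5.
f(t) = -t⁴ + 3t³ - 2t² - 2t + 3: f₀=1, f₁=0.283951, f₂=-4.086420, f₃=-21, f₄=-64.086420, f₅=-151.716049, f₆=-307.
(3h/8)·[f₀ + 3f₁ + 3f₂ + 2f₃ + 3f₄ + 3f₅ + f₆] = 0.25·(-1006.814815) = -251.7037.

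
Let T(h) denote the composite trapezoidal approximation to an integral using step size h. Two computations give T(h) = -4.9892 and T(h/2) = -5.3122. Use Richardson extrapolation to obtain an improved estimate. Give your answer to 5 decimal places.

R = (4·T(h/2) − T(h)) / 3 = (4·(-5.3122) − (-4.9892))/3 = (-16.2596)/3 = -5.41987.

-5.41987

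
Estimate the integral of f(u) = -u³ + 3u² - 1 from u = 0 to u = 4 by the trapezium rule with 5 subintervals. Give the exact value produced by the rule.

h = (4 − 0)/5 = 0.8.
Nodes u₀,…,u₅ = 0, 0.8, 1.6, 2.4, 3.2, 4.
f(u) = -u³ + 3u² - 1: f₀=-1, f₁=0.408, f₂=2.584, f₃=2.456, f₄=-3.048, f₅=-17.
(h/2)·[f₀ + 2f₁ + 2f₂ + 2f₃ + 2f₄ + f₅] = 0.4·(-13.2) = -5.28.

-5.28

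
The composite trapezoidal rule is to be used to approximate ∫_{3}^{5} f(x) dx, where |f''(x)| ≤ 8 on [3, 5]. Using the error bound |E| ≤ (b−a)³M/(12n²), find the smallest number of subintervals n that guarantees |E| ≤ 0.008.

Need 64/(12n²) ≤ 0.008.
n² ≥ 64/(12·0.008) = 666.667 ⇒ n ≥ 25.8199, so the smallest n is 26.

26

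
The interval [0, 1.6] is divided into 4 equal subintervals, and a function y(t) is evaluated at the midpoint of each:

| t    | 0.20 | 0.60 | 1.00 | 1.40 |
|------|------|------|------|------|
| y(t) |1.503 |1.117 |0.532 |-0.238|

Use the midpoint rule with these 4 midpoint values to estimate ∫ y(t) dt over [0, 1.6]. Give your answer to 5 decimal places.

1.16560

h = 0.4, n = 4.
h·[y(m₁) + y(m₂) + y(m₃) + y(m₄)] = 0.4·(2.914) = 1.16560.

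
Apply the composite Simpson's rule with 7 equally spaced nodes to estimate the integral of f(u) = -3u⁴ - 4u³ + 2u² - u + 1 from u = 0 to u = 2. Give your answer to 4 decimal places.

-29.8765

h = (2 − 0)/6 = 0.333333.
Nodes u₀,…,u₆ = 0, 0.333333, 0.666667, 1, 1.333333, 1.666667, 2.
f(u) = -3u⁴ - 4u³ + 2u² - u + 1: f₀=1, f₁=0.703704, f₂=-0.555556, f₃=-5, f₄=-15.740741, f₅=-36.777778, f₆=-73.
(h/3)·[f₀ + 4f₁ + 2f₂ + 4f₃ + 2f₄ + 4f₅ + f₆] = 0.111111·(-268.888889) = -29.8765.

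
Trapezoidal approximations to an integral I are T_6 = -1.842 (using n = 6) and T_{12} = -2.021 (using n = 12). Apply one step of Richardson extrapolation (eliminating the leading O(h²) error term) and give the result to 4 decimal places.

-2.0807

R = (4·T_{12} − T_6) / 3 = (4·(-2.021) − (-1.842))/3 = (-6.242)/3 = -2.0807.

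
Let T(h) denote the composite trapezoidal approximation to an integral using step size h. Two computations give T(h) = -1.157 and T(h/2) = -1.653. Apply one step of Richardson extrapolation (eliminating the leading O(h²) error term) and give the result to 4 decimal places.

-1.8183

R = (4·T(h/2) − T(h)) / 3 = (4·(-1.653) − (-1.157))/3 = (-5.455)/3 = -1.8183.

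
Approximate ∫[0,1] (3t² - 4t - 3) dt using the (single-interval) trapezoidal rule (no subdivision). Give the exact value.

-3.5

T = (b−a)/2 · [f(0) + f(1)] = 0.5·[(-3) + (-4)] = -3.5.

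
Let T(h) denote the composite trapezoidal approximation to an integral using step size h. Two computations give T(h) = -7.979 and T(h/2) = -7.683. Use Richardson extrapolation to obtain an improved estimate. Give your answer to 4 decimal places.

R = (4·T(h/2) − T(h)) / 3 = (4·(-7.683) − (-7.979))/3 = (-22.753)/3 = -7.5843.

-7.5843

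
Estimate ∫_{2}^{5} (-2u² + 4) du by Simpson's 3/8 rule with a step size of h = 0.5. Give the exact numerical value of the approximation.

-66

h = (5 − 2)/6 = 0.5.
Nodes u₀,…,u₆ = 2, 2.5, 3, 3.5, 4, 4.5, 5.
f(u) = -2u² + 4: f₀=-4, f₁=-8.5, f₂=-14, f₃=-20.5, f₄=-28, f₅=-36.5, f₆=-46.
(3h/8)·[f₀ + 3f₁ + 3f₂ + 2f₃ + 3f₄ + 3f₅ + f₆] = 0.1875·(-352) = -66.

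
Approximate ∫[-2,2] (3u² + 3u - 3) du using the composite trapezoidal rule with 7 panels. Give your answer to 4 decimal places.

h = (2 − (-2))/7 = 0.571429.
Nodes u₀,…,u₇ = -2, -1.428571, -0.857143, -0.285714, 0.285714, 0.857143, 1.428571, 2.
f(u) = 3u² + 3u - 3: f₀=3, f₁=-1.163265, f₂=-3.367347, f₃=-3.612245, f₄=-1.897959, f₅=1.775510, f₆=7.408163, f₇=15.
(h/2)·[f₀ + 2f₁ + 2f₂ + 2f₃ + 2f₄ + 2f₅ + 2f₆ + f₇] = 0.285714·(16.285714) = 4.6531.

4.6531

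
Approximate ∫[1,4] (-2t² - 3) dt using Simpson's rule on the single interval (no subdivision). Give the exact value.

S = (b−a)/6 · [f(1) + 4f(2.5) + f(4)] = 0.5·[(-5) + 4·(-15.5) + (-35)] = -51.

-51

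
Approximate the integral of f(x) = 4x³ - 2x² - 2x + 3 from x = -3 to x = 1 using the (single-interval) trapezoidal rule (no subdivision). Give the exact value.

-228

T = (b−a)/2 · [f(-3) + f(1)] = 2·[(-117) + 3] = -228.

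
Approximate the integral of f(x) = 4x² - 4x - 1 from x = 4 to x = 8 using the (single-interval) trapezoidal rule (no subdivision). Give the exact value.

540

T = (b−a)/2 · [f(4) + f(8)] = 2·[47 + 223] = 540.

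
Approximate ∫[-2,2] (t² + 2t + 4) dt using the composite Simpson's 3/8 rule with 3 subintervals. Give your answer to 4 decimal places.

21.3333

h = (2 − (-2))/3 = 1.333333.
Nodes t₀,…,t₃ = -2, -0.666667, 0.666667, 2.
f(t) = t² + 2t + 4: f₀=4, f₁=3.111111, f₂=5.777778, f₃=12.
(3h/8)·[f₀ + 3f₁ + 3f₂ + f₃] = 0.5·(42.666667) = 21.3333.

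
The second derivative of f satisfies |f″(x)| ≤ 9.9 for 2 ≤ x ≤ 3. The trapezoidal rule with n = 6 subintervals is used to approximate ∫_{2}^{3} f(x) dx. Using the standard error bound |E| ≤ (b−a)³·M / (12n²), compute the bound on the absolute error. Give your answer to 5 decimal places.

|E| ≤ (1)³·9.9 / (12·6²) = 9.9/432 = 0.02292.

0.02292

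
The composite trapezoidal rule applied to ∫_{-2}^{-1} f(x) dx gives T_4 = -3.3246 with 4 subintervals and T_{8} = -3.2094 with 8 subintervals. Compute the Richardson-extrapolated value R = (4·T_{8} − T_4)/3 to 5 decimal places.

R = (4·T_{8} − T_4) / 3 = (4·(-3.2094) − (-3.3246))/3 = (-9.5130)/3 = -3.17100.

-3.17100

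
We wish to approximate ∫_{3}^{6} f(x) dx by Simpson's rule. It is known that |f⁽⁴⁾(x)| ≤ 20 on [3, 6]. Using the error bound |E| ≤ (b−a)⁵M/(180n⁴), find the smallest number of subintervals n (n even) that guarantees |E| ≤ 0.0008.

Need 4860/(180n⁴) ≤ 0.0008.
n⁴ ≥ 4860/(180·0.0008) = 33750 ⇒ n ≥ 13.5540, so the smallest even n is 14. (n must be even for Simpson's rule.)

14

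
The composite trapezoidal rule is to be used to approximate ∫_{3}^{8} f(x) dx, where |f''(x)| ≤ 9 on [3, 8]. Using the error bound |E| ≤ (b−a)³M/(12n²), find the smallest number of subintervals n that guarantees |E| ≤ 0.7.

Need 1125/(12n²) ≤ 0.7.
n² ≥ 1125/(12·0.7) = 133.929 ⇒ n ≥ 11.5728, so the smallest n is 12.

12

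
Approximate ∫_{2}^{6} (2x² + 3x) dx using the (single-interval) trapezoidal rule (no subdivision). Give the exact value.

208

T = (b−a)/2 · [f(2) + f(6)] = 2·[14 + 90] = 208.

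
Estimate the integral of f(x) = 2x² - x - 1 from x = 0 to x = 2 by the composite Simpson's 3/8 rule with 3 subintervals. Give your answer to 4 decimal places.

h = (2 − 0)/3 = 0.666667.
Nodes x₀,…,x₃ = 0, 0.666667, 1.333333, 2.
f(x) = 2x² - x - 1: f₀=-1, f₁=-0.777778, f₂=1.222222, f₃=5.
(3h/8)·[f₀ + 3f₁ + 3f₂ + f₃] = 0.25·(5.333333) = 1.3333.

1.3333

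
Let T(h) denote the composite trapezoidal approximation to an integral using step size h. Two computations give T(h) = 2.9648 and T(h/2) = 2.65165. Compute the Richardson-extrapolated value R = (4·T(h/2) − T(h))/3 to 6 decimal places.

2.547267

R = (4·T(h/2) − T(h)) / 3 = (4·2.65165 − 2.9648)/3 = (7.64180)/3 = 2.547267.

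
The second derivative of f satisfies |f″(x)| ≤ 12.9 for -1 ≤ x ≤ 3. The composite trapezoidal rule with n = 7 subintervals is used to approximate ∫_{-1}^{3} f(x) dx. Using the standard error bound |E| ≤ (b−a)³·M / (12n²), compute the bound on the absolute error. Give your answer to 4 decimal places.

|E| ≤ (4)³·12.9 / (12·7²) = 825.6/588 = 1.4041.

1.4041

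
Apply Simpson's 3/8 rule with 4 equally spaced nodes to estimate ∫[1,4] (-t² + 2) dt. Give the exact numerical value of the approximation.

h = (4 − 1)/3 = 1.
Nodes t₀,…,t₃ = 1, 2, 3, 4.
f(t) = -t² + 2: f₀=1, f₁=-2, f₂=-7, f₃=-14.
(3h/8)·[f₀ + 3f₁ + 3f₂ + f₃] = 0.375·(-40) = -15.

-15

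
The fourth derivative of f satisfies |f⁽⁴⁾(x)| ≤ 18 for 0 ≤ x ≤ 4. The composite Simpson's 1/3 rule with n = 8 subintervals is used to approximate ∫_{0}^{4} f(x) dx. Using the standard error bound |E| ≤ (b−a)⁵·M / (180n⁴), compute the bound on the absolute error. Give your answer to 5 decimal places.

|E| ≤ (4)⁵·18 / (180·8⁴) = 18432/737280 = 0.02500.

0.02500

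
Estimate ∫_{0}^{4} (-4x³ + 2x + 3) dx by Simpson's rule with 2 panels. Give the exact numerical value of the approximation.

h = (4 − 0)/2 = 2.
Nodes x₀,…,x₂ = 0, 2, 4.
f(x) = -4x³ + 2x + 3: f₀=3, f₁=-25, f₂=-245.
(h/3)·[f₀ + 4f₁ + f₂] = 0.666667·(-342) = -228.

-228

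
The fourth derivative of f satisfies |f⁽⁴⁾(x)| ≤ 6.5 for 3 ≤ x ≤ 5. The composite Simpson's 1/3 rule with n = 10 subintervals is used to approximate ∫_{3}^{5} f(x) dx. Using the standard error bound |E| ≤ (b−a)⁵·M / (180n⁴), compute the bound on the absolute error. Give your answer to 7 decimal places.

|E| ≤ (2)⁵·6.5 / (180·10⁴) = 208/1800000 = 0.0001156.

0.0001156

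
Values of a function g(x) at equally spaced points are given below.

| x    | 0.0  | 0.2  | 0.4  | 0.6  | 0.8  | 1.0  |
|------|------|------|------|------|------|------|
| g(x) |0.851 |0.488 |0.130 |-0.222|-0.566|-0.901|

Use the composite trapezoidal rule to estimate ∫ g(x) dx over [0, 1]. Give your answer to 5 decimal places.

-0.03900

h = 0.2, n = 5.
(h/2)·[y₀ + 2y₁ + 2y₂ + 2y₃ + 2y₄ + y₅] = 0.1·(-0.390) = -0.03900.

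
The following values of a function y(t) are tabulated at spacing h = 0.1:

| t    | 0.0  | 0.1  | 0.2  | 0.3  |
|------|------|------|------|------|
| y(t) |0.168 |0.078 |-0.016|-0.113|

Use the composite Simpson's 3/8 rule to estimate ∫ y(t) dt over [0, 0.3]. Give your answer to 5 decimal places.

0.00904

h = 0.1, n = 3.
(3h/8)·[y₀ + 3y₁ + 3y₂ + y₃] = 0.0375·(0.241) = 0.00904.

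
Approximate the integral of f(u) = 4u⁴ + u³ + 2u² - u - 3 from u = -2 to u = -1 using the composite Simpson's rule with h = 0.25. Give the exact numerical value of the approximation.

h = (-1 − (-2))/4 = 0.25.
Nodes u₀,…,u₄ = -2, -1.75, -1.5, -1.25, -1.
f(u) = 4u⁴ + u³ + 2u² - u - 3: f₀=63, f₁=37.03125, f₂=19.875, f₃=9.1875, f₄=3.
(h/3)·[f₀ + 4f₁ + 2f₂ + 4f₃ + f₄] = 0.083333·(290.625) = 24.21875.

24.21875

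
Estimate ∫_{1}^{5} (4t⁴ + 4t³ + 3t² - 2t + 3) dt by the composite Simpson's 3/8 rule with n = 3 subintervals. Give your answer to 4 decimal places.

3250.3704

h = (5 − 1)/3 = 1.333333.
Nodes t₀,…,t₃ = 1, 2.333333, 3.666667, 5.
f(t) = 4t⁴ + 4t³ + 3t² - 2t + 3: f₀=12, f₁=184.049383, f₂=956.197531, f₃=3068.
(3h/8)·[f₀ + 3f₁ + 3f₂ + f₃] = 0.5·(6500.740741) = 3250.3704.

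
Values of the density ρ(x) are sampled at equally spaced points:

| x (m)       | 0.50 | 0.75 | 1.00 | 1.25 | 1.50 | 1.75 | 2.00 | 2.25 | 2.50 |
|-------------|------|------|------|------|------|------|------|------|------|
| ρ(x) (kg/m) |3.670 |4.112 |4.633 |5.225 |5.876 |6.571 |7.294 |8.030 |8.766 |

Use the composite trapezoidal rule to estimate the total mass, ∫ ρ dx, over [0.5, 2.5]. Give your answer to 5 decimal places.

h = 0.25, n = 8.
(h/2)·[y₀ + 2y₁ + 2y₂ + 2y₃ + 2y₄ + 2y₅ + 2y₆ + 2y₇ + y₈] = 0.125·(95.918) = 11.98975.

11.98975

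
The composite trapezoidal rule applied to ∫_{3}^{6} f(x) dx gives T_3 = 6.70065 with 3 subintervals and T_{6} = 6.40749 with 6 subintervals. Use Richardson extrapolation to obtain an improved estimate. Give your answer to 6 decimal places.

R = (4·T_{6} − T_3) / 3 = (4·6.40749 − 6.70065)/3 = (18.92931)/3 = 6.309770.

6.309770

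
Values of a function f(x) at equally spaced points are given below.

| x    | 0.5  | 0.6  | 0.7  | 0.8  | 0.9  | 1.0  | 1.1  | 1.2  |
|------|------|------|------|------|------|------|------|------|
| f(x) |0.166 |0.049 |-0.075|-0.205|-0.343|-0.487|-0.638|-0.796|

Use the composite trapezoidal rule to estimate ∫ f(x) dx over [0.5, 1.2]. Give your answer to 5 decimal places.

h = 0.1, n = 7.
(h/2)·[y₀ + 2y₁ + 2y₂ + 2y₃ + 2y₄ + 2y₅ + 2y₆ + y₇] = 0.05·(-4.028) = -0.20140.

-0.20140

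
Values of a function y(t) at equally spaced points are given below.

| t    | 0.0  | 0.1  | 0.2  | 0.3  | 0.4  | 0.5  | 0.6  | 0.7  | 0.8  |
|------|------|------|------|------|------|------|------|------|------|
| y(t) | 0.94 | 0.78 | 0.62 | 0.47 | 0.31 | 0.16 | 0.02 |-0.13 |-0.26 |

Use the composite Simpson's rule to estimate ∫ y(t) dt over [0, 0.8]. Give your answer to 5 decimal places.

h = 0.1, n = 8.
(h/3)·[y₀ + 4y₁ + 2y₂ + 4y₃ + 2y₄ + 4y₅ + 2y₆ + 4y₇ + y₈] = 0.033333·(7.70) = 0.25667.

0.25667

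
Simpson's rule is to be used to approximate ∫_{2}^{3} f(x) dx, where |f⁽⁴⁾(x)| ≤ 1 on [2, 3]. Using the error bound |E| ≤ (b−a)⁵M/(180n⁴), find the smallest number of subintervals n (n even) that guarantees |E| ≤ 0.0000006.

Need 1/(180n⁴) ≤ 0.0000006.
n⁴ ≥ 1/(180·0.0000006) = 9259.26 ⇒ n ≥ 9.8094, so the smallest even n is 10. (n must be even for Simpson's rule.)

10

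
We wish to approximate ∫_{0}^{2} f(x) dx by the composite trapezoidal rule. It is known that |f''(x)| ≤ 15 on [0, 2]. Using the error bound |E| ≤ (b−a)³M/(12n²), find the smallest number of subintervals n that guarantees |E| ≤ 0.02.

23

Need 120/(12n²) ≤ 0.02.
n² ≥ 120/(12·0.02) = 500 ⇒ n ≥ 22.3607, so the smallest n is 23.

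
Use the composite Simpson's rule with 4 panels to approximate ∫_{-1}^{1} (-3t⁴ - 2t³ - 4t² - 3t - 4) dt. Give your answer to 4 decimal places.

h = (1 − (-1))/4 = 0.5.
Nodes t₀,…,t₄ = -1, -0.5, 0, 0.5, 1.
f(t) = -3t⁴ - 2t³ - 4t² - 3t - 4: f₀=-6, f₁=-3.4375, f₂=-4, f₃=-6.9375, f₄=-16.
(h/3)·[f₀ + 4f₁ + 2f₂ + 4f₃ + f₄] = 0.166667·(-71.5) = -11.9167.

-11.9167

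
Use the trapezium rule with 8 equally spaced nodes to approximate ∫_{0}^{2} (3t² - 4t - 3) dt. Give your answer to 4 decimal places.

-5.9184

h = (2 − 0)/7 = 0.285714.
Nodes t₀,…,t₇ = 0, 0.285714, 0.571429, 0.857143, 1.142857, 1.428571, 1.714286, 2.
f(t) = 3t² - 4t - 3: f₀=-3, f₁=-3.897959, f₂=-4.306122, f₃=-4.224490, f₄=-3.653061, f₅=-2.591837, f₆=-1.040816, f₇=1.
(h/2)·[f₀ + 2f₁ + 2f₂ + 2f₃ + 2f₄ + 2f₅ + 2f₆ + f₇] = 0.142857·(-41.428571) = -5.9184.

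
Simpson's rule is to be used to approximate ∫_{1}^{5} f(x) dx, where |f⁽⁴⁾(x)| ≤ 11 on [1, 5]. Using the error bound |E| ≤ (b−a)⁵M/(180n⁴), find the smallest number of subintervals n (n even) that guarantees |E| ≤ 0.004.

12

Need 11264/(180n⁴) ≤ 0.004.
n⁴ ≥ 11264/(180·0.004) = 15644.4 ⇒ n ≥ 11.1838, so the smallest even n is 12. (n must be even for Simpson's rule.)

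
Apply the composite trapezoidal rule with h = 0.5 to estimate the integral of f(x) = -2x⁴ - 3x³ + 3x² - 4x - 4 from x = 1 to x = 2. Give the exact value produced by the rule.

h = (2 − 1)/2 = 0.5.
Nodes x₀,…,x₂ = 1, 1.5, 2.
f(x) = -2x⁴ - 3x³ + 3x² - 4x - 4: f₀=-10, f₁=-23.5, f₂=-56.
(h/2)·[f₀ + 2f₁ + f₂] = 0.25·(-113) = -28.25.

-28.25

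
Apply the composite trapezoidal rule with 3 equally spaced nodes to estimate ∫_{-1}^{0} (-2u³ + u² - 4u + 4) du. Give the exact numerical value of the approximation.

7

h = (0 − (-1))/2 = 0.5.
Nodes u₀,…,u₂ = -1, -0.5, 0.
f(u) = -2u³ + u² - 4u + 4: f₀=11, f₁=6.5, f₂=4.
(h/2)·[f₀ + 2f₁ + f₂] = 0.25·(28) = 7.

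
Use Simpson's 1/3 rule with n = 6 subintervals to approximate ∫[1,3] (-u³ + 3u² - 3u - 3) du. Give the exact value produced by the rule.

h = (3 − 1)/6 = 0.333333.
Nodes u₀,…,u₆ = 1, 1.333333, 1.666667, 2, 2.333333, 2.666667, 3.
f(u) = -u³ + 3u² - 3u - 3: f₀=-4, f₁=-4.037037, f₂=-4.296296, f₃=-5, f₄=-6.370370, f₅=-8.629630, f₆=-12.
(h/3)·[f₀ + 4f₁ + 2f₂ + 4f₃ + 2f₄ + 4f₅ + f₆] = 0.111111·(-108) = -12.

-12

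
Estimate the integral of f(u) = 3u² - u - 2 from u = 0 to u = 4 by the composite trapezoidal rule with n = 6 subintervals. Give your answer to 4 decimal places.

h = (4 − 0)/6 = 0.666667.
Nodes u₀,…,u₆ = 0, 0.666667, 1.333333, 2, 2.666667, 3.333333, 4.
f(u) = 3u² - u - 2: f₀=-2, f₁=-1.333333, f₂=2, f₃=8, f₄=16.666667, f₅=28, f₆=42.
(h/2)·[f₀ + 2f₁ + 2f₂ + 2f₃ + 2f₄ + 2f₅ + f₆] = 0.333333·(146.666667) = 48.8889.

48.8889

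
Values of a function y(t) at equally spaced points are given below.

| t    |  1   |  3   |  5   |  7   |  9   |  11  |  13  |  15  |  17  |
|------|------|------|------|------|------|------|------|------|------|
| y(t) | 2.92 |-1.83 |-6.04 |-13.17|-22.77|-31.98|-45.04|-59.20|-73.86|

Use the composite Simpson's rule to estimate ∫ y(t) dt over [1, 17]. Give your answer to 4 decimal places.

h = 2, n = 8.
(h/3)·[y₀ + 4y₁ + 2y₂ + 4y₃ + 2y₄ + 4y₅ + 2y₆ + 4y₇ + y₈] = 0.666667·(-643.36) = -428.9067.

-428.9067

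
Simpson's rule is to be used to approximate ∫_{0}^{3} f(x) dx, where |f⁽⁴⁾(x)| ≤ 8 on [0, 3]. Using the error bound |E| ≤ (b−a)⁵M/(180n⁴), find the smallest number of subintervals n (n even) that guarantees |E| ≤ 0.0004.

Need 1944/(180n⁴) ≤ 0.0004.
n⁴ ≥ 1944/(180·0.0004) = 27000 ⇒ n ≥ 12.8186, so the smallest even n is 14. (n must be even for Simpson's rule.)

14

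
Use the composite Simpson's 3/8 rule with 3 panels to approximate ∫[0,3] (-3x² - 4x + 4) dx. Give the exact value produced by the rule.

-33

h = (3 − 0)/3 = 1.
Nodes x₀,…,x₃ = 0, 1, 2, 3.
f(x) = -3x² - 4x + 4: f₀=4, f₁=-3, f₂=-16, f₃=-35.
(3h/8)·[f₀ + 3f₁ + 3f₂ + f₃] = 0.375·(-88) = -33.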